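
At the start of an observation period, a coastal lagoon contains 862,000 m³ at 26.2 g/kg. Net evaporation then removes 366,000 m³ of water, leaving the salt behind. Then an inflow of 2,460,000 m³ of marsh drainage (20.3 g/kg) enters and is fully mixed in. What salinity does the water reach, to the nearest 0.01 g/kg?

After evaporation: salt = 862,000×26.2 = 22,584,400; volume = 862,000 − 366,000 = 496,000 m³
After mixing: salt = 22,584,400 + 2,460,000×20.3 = 72,522,400; volume = 496,000 + 2,460,000 = 2,956,000 m³
S = 72,522,400 / 2,956,000 = 24.534 g/kg

24.53 g/kg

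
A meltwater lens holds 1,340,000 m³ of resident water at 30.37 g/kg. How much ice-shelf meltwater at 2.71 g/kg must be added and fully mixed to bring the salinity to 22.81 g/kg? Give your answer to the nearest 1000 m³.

504000 m³

Salt balance: 1,340,000×30.37 + V×2.71 = (1,340,000+V)×22.81
40,695,800 + 2.71V = 30,565,400 + 22.81V
10,130,400 = 20.1V
V = 504,000 m³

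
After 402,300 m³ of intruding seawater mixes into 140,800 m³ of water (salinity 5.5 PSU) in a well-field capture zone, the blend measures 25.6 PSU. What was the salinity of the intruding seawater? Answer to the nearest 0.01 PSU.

32.63 PSU

Salt balance: 140,800×5.5 + 402,300×S = 543,100×25.6
774,400 + 402,300·S = 13,903,360
S = (13,903,360 − 774,400) / 402,300 = 32.6348 PSU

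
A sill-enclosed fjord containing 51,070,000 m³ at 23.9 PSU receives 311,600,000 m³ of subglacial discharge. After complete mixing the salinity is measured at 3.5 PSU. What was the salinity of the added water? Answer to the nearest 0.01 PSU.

Salt balance: 51,070,000×23.9 + 311,600,000×S = 362,670,000×3.5
1,220,573,000 + 311,600,000·S = 1,269,345,000
S = (1,269,345,000 − 1,220,573,000) / 311,600,000 = 0.1565 PSU

0.16 PSU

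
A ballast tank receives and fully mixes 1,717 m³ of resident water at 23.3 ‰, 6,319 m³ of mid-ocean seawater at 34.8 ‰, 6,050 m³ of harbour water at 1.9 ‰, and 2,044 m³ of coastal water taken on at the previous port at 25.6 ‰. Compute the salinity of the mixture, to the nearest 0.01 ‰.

20.07 ‰

Conserving salt mass:
salt = 1,717×23.3 + 6,319×34.8 + 6,050×1.9 + 2,044×25.6 = 40,006.1 + 219,901.2 + 11,495 + 52,326.4 = 323,728.7
volume = 1,717 + 6,319 + 6,050 + 2,044 = 16,130 m³
S = 323,728.7 / 16,130 = 20.07 ‰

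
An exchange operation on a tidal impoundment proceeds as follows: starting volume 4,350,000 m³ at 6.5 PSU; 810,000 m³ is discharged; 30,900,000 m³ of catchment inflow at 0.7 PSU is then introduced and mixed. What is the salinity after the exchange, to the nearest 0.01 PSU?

1.30 PSU

Remaining after removal: 3,540,000 m³ at 6.5 PSU (salt = 23,010,000)
After addition: salt = 23,010,000 + 30,900,000×0.7 = 44,640,000; volume = 34,440,000 m³
S = 44,640,000 / 34,440,000 = 1.2962 PSU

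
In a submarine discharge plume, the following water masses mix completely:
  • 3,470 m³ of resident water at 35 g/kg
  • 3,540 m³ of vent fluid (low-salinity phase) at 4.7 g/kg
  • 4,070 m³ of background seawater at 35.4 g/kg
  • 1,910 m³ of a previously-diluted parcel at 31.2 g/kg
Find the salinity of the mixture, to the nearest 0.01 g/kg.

Total salt / total volume:
salt = 3,470×35 + 3,540×4.7 + 4,070×35.4 + 1,910×31.2 = 121,450 + 16,638 + 144,078 + 59,592 = 341,758
volume = 3,470 + 3,540 + 4,070 + 1,910 = 12,990 m³
S = 341,758 / 12,990 = 26.3093 g/kg

26.31 g/kg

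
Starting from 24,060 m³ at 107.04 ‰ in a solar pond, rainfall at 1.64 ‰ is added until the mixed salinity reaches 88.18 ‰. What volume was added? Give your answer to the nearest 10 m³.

Salt balance: 24,060×107.04 + V×1.64 = (24,060+V)×88.18
2,575,382.4 + 1.64V = 2,121,610.8 + 88.18V
453,771.6 = 86.54V
V = 5,243.49 m³

5240 m³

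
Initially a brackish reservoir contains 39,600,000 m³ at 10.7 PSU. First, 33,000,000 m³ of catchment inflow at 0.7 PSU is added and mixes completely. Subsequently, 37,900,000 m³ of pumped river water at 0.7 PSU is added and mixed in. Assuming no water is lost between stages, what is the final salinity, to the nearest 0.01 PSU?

Total salt / total volume:
Initial salt = 39,600,000×10.7 = 423,720,000
After stage 1: salt = 423,720,000 + 33,000,000×0.7 = 446,820,000; volume = 72,600,000 m³; S = 6.155 PSU
After stage 2: salt = 446,820,000 + 37,900,000×0.7 = 473,350,000; volume = 110,500,000 m³
S = 473,350,000 / 110,500,000 = 4.2837 PSU

4.28 PSU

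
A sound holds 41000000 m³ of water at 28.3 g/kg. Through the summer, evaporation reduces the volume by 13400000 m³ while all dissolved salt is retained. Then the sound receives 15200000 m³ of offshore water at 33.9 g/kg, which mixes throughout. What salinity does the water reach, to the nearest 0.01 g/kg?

39.15 g/kg

After evaporation: salt = 41,000,000×28.3 = 1,160,300,000; volume = 41,000,000 − 13,400,000 = 27,600,000 m³
After mixing: salt = 1,160,300,000 + 15,200,000×33.9 = 1,675,580,000; volume = 27,600,000 + 15,200,000 = 42,800,000 m³
S = 1,675,580,000 / 42,800,000 = 39.1491 g/kg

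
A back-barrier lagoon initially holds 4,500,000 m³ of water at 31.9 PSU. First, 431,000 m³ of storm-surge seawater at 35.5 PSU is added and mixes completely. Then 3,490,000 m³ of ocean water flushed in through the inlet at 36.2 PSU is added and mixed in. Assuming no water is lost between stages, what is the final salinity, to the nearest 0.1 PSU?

By conservation of dissolved salt,
Initial salt = 4,500,000×31.9 = 143,550,000
After stage 1: salt = 143,550,000 + 431,000×35.5 = 158,850,500; volume = 4,931,000 m³; S = 32.215 PSU
After stage 2: salt = 158,850,500 + 3,490,000×36.2 = 285,188,500; volume = 8,421,000 m³
S = 285,188,500 / 8,421,000 = 33.8663 PSU

33.9 PSU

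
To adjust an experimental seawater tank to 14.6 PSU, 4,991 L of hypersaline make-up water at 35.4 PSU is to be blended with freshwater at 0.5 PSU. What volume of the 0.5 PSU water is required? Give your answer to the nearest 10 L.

7360 L

Salt balance: 4,991×35.4 + V×0.5 = (4,991+V)×14.6
176,681.4 + 0.5V = 72,868.6 + 14.6V
103,812.8 = 14.1V
V = 7,362.61 L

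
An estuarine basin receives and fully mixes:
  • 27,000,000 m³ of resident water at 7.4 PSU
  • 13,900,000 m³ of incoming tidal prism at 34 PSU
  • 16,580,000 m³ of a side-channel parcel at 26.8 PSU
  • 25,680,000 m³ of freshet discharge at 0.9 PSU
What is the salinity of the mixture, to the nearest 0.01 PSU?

13.71 PSU

Weighted by volume,
salt = 27,000,000×7.4 + 13,900,000×34 + 16,580,000×26.8 + 25,680,000×0.9 = 199,800,000 + 472,600,000 + 444,344,000 + 23,112,000 = 1,139,856,000
volume = 27,000,000 + 13,900,000 + 16,580,000 + 25,680,000 = 83,160,000 m³
S = 1,139,856,000 / 83,160,000 = 13.7068 PSU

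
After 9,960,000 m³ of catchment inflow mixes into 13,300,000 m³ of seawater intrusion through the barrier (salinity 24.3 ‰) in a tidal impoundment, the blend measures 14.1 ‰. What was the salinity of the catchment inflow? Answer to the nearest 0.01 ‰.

0.48 ‰

Salt balance: 13,300,000×24.3 + 9,960,000×S = 23,260,000×14.1
323,190,000 + 9,960,000·S = 327,966,000
S = (327,966,000 − 323,190,000) / 9,960,000 = 0.4795 ‰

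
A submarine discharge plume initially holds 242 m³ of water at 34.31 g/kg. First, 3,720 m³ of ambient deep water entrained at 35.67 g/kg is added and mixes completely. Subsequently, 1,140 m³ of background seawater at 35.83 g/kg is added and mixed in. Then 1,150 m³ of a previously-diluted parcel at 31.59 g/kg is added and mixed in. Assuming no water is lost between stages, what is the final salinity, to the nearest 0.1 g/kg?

Weighted by volume,
Initial salt = 242×34.31 = 8,303.02
After stage 1: salt = 8,303.02 + 3,720×35.67 = 140,995.42; volume = 3,962 m³; S = 35.587 g/kg
After stage 2: salt = 140,995.42 + 1,140×35.83 = 181,841.62; volume = 5,102 m³; S = 35.641 g/kg
After stage 3: salt = 181,841.62 + 1,150×31.59 = 218,170.12; volume = 6,252 m³
S = 218,170.12 / 6,252 = 34.8961 g/kg

34.9 g/kg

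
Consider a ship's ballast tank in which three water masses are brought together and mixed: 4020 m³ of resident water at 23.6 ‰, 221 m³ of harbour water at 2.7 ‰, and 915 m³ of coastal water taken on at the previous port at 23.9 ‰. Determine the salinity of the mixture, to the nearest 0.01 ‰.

22.76 ‰

Mass of salt is conserved:
salt = 4,020×23.6 + 221×2.7 + 915×23.9 = 94,872 + 596.7 + 21,868.5 = 117,337.2
volume = 4,020 + 221 + 915 = 5,156 m³
S = 117,337.2 / 5,156 = 22.7574 ‰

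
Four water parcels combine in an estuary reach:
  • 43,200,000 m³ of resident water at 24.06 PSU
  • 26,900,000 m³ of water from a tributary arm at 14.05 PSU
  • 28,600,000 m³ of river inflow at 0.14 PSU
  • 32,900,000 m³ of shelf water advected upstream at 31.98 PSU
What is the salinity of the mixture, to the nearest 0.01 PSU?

18.80 PSU

Salt balance:
salt = 43,200,000×24.06 + 26,900,000×14.05 + 28,600,000×0.14 + 32,900,000×31.98 = 1,039,392,000 + 377,945,000 + 4,004,000 + 1,052,142,000 = 2,473,483,000
volume = 43,200,000 + 26,900,000 + 28,600,000 + 32,900,000 = 131,600,000 m³
S = 2,473,483,000 / 131,600,000 = 18.7955 PSU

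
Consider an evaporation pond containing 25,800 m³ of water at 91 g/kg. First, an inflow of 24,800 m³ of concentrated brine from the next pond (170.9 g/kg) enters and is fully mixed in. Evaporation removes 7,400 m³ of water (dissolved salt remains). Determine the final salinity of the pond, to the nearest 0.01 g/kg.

152.46 g/kg

After mixing: salt = 25,800×91 + 24,800×170.9 = 6,586,120; volume = 50,600 m³
After evaporation: salt unchanged = 6,586,120; volume = 50,600 − 7,400 = 43,200 m³
S = 6,586,120 / 43,200 = 152.4565 g/kg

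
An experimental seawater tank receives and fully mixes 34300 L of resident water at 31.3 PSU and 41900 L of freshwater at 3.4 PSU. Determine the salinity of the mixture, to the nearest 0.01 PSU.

Salt balance:
salt = 34,300×31.3 + 41,900×3.4 = 1,073,590 + 142,460 = 1,216,050
volume = 34,300 + 41,900 = 76,200 L
S = 1,216,050 / 76,200 = 15.9587 PSU

15.96 PSU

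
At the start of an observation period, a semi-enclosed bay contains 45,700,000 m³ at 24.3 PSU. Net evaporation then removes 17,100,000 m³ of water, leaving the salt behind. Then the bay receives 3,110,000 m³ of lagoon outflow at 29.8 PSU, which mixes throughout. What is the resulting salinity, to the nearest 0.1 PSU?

37.9 PSU

After evaporation: salt = 45,700,000×24.3 = 1,110,510,000; volume = 45,700,000 − 17,100,000 = 28,600,000 m³
After mixing: salt = 1,110,510,000 + 3,110,000×29.8 = 1,203,188,000; volume = 28,600,000 + 3,110,000 = 31,710,000 m³
S = 1,203,188,000 / 31,710,000 = 37.9435 PSU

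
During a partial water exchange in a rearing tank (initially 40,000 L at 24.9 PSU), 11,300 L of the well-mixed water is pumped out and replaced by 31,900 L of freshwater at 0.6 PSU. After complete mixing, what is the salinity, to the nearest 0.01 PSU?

Remaining after removal: 28,700 L at 24.9 PSU (salt = 714,630)
After addition: salt = 714,630 + 31,900×0.6 = 733,770; volume = 60,600 L
S = 733,770 / 60,600 = 12.1084 PSU

12.11 PSU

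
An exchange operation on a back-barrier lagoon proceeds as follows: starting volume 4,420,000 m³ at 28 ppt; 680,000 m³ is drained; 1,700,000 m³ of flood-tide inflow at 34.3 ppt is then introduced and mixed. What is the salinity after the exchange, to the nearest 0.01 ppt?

29.97 ppt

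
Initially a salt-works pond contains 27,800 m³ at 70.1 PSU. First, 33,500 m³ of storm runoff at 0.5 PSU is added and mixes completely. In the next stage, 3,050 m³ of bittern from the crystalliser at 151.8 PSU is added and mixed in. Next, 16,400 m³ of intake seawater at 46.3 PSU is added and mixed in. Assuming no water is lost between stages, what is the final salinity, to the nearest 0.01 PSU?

Salt balance:
Initial salt = 27,800×70.1 = 1,948,780
After stage 1: salt = 1,948,780 + 33,500×0.5 = 1,965,530; volume = 61,300 m³; S = 32.064 PSU
After stage 2: salt = 1,965,530 + 3,050×151.8 = 2,428,520; volume = 64,350 m³; S = 37.739 PSU
After stage 3: salt = 2,428,520 + 16,400×46.3 = 3,187,840; volume = 80,750 m³
S = 3,187,840 / 80,750 = 39.4779 PSU

39.48 PSU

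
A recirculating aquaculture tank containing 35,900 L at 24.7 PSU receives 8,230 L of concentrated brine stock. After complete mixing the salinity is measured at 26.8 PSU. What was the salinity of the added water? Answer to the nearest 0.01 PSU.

Salt balance: 35,900×24.7 + 8,230×S = 44,130×26.8
886,730 + 8,230·S = 1,182,684
S = (1,182,684 − 886,730) / 8,230 = 35.9604 PSU

35.96 PSU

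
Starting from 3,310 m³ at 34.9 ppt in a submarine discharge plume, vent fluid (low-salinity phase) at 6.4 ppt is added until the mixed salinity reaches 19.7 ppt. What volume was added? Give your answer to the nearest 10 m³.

3780 m³

Salt balance: 3,310×34.9 + V×6.4 = (3,310+V)×19.7
115,519 + 6.4V = 65,207 + 19.7V
50,312 = 13.3V
V = 3,782.86 m³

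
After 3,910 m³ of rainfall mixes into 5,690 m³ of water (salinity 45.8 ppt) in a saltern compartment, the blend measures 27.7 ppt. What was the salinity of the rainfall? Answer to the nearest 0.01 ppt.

1.36 ppt

Salt balance: 5,690×45.8 + 3,910×S = 9,600×27.7
260,602 + 3,910·S = 265,920
S = (265,920 − 260,602) / 3,910 = 1.3601 ppt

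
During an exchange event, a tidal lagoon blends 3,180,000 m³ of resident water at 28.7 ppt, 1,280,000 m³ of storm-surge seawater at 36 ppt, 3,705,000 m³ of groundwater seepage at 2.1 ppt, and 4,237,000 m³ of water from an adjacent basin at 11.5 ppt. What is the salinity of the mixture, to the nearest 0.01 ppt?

By conservation of dissolved salt,
salt = 3,180,000×28.7 + 1,280,000×36 + 3,705,000×2.1 + 4,237,000×11.5 = 91,266,000 + 46,080,000 + 7,780,500 + 48,725,500 = 193,852,000
volume = 3,180,000 + 1,280,000 + 3,705,000 + 4,237,000 = 12,402,000 m³
S = 193,852,000 / 12,402,000 = 15.6307 ppt

15.63 ppt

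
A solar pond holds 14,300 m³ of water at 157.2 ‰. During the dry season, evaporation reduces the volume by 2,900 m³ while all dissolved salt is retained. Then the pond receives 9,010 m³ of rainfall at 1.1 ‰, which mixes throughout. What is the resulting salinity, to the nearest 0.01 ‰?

After evaporation: salt = 14,300×157.2 = 2,247,960; volume = 14,300 − 2,900 = 11,400 m³
After mixing: salt = 2,247,960 + 9,010×1.1 = 2,257,871; volume = 11,400 + 9,010 = 20,410 m³
S = 2,257,871 / 20,410 = 110.6257 ‰

110.63 ‰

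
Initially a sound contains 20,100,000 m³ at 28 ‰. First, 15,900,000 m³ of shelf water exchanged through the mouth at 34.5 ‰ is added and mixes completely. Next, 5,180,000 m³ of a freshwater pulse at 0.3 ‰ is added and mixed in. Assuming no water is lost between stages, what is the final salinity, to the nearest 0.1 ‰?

Conserving salt mass:
Initial salt = 20,100,000×28 = 562,800,000
After stage 1: salt = 562,800,000 + 15,900,000×34.5 = 1,111,350,000; volume = 36,000,000 m³; S = 30.871 ‰
After stage 2: salt = 1,111,350,000 + 5,180,000×0.3 = 1,112,904,000; volume = 41,180,000 m³
S = 1,112,904,000 / 41,180,000 = 27.0254 ‰

27.0 ‰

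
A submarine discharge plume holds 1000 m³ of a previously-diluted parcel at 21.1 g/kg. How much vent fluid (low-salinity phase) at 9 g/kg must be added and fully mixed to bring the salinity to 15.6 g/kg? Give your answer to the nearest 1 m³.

833 m³

Salt balance: 1,000×21.1 + V×9 = (1,000+V)×15.6
21,100 + 9V = 15,600 + 15.6V
5,500 = 6.6V
V = 833.33 m³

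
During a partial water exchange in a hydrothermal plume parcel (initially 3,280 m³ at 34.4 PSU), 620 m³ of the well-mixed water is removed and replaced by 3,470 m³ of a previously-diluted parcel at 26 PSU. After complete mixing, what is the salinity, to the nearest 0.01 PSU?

Remaining after removal: 2,660 m³ at 34.4 PSU (salt = 91,504)
After addition: salt = 91,504 + 3,470×26 = 181,724; volume = 6,130 m³
S = 181,724 / 6,130 = 29.645 PSU

29.65 PSU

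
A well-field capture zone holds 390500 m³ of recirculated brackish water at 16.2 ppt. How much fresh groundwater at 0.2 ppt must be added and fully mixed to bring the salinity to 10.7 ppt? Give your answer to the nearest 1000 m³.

Salt balance: 390,500×16.2 + V×0.2 = (390,500+V)×10.7
6,326,100 + 0.2V = 4,178,350 + 10.7V
2,147,750 = 10.5V
V = 204,547.62 m³

205000 m³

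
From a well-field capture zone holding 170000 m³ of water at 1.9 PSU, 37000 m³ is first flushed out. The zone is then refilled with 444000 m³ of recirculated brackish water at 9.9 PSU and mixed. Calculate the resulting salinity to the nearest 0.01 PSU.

8.06 PSU

Remaining after removal: 133,000 m³ at 1.9 PSU (salt = 252,700)
After addition: salt = 252,700 + 444,000×9.9 = 4,648,300; volume = 577,000 m³
S = 4,648,300 / 577,000 = 8.056 PSU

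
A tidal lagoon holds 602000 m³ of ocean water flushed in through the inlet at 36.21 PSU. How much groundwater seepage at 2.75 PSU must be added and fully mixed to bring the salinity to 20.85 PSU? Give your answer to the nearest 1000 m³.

Salt balance: 602,000×36.21 + V×2.75 = (602,000+V)×20.85
21,798,420 + 2.75V = 12,551,700 + 20.85V
9,246,720 = 18.1V
V = 510,868.51 m³

511000 m³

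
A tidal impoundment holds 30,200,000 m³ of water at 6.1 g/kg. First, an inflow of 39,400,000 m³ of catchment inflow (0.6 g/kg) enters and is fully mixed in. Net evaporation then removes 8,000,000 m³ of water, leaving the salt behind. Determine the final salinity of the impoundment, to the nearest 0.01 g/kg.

After mixing: salt = 30,200,000×6.1 + 39,400,000×0.6 = 207,860,000; volume = 69,600,000 m³
After evaporation: salt unchanged = 207,860,000; volume = 69,600,000 − 8,000,000 = 61,600,000 m³
S = 207,860,000 / 61,600,000 = 3.3744 g/kg

3.37 g/kg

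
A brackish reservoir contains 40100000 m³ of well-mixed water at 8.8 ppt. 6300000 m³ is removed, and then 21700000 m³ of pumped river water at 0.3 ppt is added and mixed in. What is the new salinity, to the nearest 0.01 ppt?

Remaining after removal: 33,800,000 m³ at 8.8 ppt (salt = 297,440,000)
After addition: salt = 297,440,000 + 21,700,000×0.3 = 303,950,000; volume = 55,500,000 m³
S = 303,950,000 / 55,500,000 = 5.4766 ppt

5.48 ppt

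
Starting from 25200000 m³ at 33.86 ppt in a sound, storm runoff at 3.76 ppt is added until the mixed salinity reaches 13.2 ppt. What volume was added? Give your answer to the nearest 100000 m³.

55200000 m³

Salt balance: 25,200,000×33.86 + V×3.76 = (25,200,000+V)×13.2
853,272,000 + 3.76V = 332,640,000 + 13.2V
520,632,000 = 9.44V
V = 55,151,694.92 m³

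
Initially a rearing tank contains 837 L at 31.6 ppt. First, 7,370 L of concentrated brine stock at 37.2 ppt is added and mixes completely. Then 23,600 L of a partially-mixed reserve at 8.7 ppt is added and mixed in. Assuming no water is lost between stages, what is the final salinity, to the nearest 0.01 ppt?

Salt balance:
Initial salt = 837×31.6 = 26,449.2
After stage 1: salt = 26,449.2 + 7,370×37.2 = 300,613.2; volume = 8,207 L; S = 36.629 ppt
After stage 2: salt = 300,613.2 + 23,600×8.7 = 505,933.2; volume = 31,807 L
S = 505,933.2 / 31,807 = 15.9063 ppt

15.91 ppt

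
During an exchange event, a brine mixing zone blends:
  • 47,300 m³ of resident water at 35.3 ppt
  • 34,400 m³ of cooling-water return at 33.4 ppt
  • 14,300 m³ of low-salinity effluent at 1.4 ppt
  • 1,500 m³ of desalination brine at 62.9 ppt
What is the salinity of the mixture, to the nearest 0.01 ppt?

Weighted by volume,
salt = 47,300×35.3 + 34,400×33.4 + 14,300×1.4 + 1,500×62.9 = 1,669,690 + 1,148,960 + 20,020 + 94,350 = 2,933,020
volume = 47,300 + 34,400 + 14,300 + 1,500 = 97,500 m³
S = 2,933,020 / 97,500 = 30.0823 ppt

30.08 ppt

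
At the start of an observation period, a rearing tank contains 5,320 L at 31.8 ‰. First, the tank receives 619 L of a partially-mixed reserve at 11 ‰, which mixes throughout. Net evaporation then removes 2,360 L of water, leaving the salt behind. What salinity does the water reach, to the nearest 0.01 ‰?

49.17 ‰

After mixing: salt = 5,320×31.8 + 619×11 = 175,985; volume = 5,939 L
After evaporation: salt unchanged = 175,985; volume = 5,939 − 2,360 = 3,579 L
S = 175,985 / 3,579 = 49.1716 ‰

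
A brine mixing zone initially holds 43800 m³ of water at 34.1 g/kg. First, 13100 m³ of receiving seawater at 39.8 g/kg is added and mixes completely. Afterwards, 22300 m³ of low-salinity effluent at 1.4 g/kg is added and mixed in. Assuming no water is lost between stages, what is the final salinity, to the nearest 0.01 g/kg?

25.84 g/kg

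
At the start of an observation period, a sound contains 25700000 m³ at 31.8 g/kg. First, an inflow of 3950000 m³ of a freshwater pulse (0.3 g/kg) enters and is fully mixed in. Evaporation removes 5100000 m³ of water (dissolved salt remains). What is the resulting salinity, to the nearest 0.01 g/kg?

33.34 g/kg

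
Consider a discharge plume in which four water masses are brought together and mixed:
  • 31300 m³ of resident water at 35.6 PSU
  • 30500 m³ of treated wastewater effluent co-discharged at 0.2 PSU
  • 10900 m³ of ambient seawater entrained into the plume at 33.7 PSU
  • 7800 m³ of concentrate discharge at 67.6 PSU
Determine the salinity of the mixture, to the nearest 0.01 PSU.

25.03 PSU

Conserving salt mass:
salt = 31,300×35.6 + 30,500×0.2 + 10,900×33.7 + 7,800×67.6 = 1,114,280 + 6,100 + 367,330 + 527,280 = 2,014,990
volume = 31,300 + 30,500 + 10,900 + 7,800 = 80,500 m³
S = 2,014,990 / 80,500 = 25.0309 PSU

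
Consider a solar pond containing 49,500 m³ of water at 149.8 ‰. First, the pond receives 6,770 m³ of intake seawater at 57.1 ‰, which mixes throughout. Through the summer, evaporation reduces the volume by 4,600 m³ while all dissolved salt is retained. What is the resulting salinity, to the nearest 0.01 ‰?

After mixing: salt = 49,500×149.8 + 6,770×57.1 = 7,801,667; volume = 56,270 m³
After evaporation: salt unchanged = 7,801,667; volume = 56,270 − 4,600 = 51,670 m³
S = 7,801,667 / 51,670 = 150.9903 ‰

150.99 ‰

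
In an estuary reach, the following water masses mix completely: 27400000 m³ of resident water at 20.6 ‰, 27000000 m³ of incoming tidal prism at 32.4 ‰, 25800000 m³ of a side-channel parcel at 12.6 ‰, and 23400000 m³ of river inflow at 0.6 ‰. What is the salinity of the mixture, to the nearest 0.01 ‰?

Conserving salt mass:
salt = 27,400,000×20.6 + 27,000,000×32.4 + 25,800,000×12.6 + 23,400,000×0.6 = 564,440,000 + 874,800,000 + 325,080,000 + 14,040,000 = 1,778,360,000
volume = 27,400,000 + 27,000,000 + 25,800,000 + 23,400,000 = 103,600,000 m³
S = 1,778,360,000 / 103,600,000 = 17.1656 ‰

17.17 ‰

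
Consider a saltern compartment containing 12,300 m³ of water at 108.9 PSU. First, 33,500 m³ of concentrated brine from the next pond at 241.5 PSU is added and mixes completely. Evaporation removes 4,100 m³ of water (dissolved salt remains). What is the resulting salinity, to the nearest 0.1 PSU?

226.1 PSU

After mixing: salt = 12,300×108.9 + 33,500×241.5 = 9,429,720; volume = 45,800 m³
After evaporation: salt unchanged = 9,429,720; volume = 45,800 − 4,100 = 41,700 m³
S = 9,429,720 / 41,700 = 226.1324 PSU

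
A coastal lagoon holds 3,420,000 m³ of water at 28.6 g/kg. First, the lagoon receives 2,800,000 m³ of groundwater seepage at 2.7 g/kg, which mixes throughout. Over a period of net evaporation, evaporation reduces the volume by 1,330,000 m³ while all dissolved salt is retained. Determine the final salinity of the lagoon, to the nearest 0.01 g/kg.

21.55 g/kg

After mixing: salt = 3,420,000×28.6 + 2,800,000×2.7 = 105,372,000; volume = 6,220,000 m³
After evaporation: salt unchanged = 105,372,000; volume = 6,220,000 − 1,330,000 = 4,890,000 m³
S = 105,372,000 / 4,890,000 = 21.5485 g/kg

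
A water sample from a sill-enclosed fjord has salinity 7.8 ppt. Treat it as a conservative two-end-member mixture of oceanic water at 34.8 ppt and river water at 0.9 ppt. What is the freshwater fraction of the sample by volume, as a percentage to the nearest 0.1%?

Let f be the freshwater fraction. Salt balance per unit volume:
f×0.9 + (1−f)×34.8 = 7.8
f = (34.8 − 7.8) / (34.8 − 0.9) = 27/33.9 = 0.7965

79.6%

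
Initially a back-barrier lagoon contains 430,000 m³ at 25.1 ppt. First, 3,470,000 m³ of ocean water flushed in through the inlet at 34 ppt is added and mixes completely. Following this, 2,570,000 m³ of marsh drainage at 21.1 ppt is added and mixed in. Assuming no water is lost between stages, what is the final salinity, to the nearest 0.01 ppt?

Total salt / total volume:
Initial salt = 430,000×25.1 = 10,793,000
After stage 1: salt = 10,793,000 + 3,470,000×34 = 128,773,000; volume = 3,900,000 m³; S = 33.019 ppt
After stage 2: salt = 128,773,000 + 2,570,000×21.1 = 183,000,000; volume = 6,470,000 m³
S = 183,000,000 / 6,470,000 = 28.2844 ppt

28.28 ppt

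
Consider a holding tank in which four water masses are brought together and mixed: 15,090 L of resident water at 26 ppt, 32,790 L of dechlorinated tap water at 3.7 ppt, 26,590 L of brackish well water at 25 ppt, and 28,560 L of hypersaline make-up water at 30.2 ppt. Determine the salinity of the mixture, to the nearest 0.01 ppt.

19.81 ppt

Conserving salt mass:
salt = 15,090×26 + 32,790×3.7 + 26,590×25 + 28,560×30.2 = 392,340 + 121,323 + 664,750 + 862,512 = 2,040,925
volume = 15,090 + 32,790 + 26,590 + 28,560 = 103,030 L
S = 2,040,925 / 103,030 = 19.809 ppt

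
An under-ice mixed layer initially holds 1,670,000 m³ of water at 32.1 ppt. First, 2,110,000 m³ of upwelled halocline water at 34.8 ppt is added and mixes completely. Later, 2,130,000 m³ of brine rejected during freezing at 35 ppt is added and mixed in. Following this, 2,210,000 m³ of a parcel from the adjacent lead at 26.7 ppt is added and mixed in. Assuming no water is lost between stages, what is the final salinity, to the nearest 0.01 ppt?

32.09 ppt

Mass of salt is conserved:
Initial salt = 1,670,000×32.1 = 53,607,000
After stage 1: salt = 53,607,000 + 2,110,000×34.8 = 127,035,000; volume = 3,780,000 m³; S = 33.607 ppt
After stage 2: salt = 127,035,000 + 2,130,000×35 = 201,585,000; volume = 5,910,000 m³; S = 34.109 ppt
After stage 3: salt = 201,585,000 + 2,210,000×26.7 = 260,592,000; volume = 8,120,000 m³
S = 260,592,000 / 8,120,000 = 32.0926 ppt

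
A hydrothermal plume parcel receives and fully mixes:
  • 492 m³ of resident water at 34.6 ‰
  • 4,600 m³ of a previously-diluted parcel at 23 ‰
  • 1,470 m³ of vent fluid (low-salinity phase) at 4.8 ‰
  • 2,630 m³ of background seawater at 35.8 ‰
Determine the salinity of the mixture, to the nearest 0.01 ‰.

24.37 ‰

Mass of salt is conserved:
salt = 492×34.6 + 4,600×23 + 1,470×4.8 + 2,630×35.8 = 17,023.2 + 105,800 + 7,056 + 94,154 = 224,033.2
volume = 492 + 4,600 + 1,470 + 2,630 = 9,192 m³
S = 224,033.2 / 9,192 = 24.3726 ‰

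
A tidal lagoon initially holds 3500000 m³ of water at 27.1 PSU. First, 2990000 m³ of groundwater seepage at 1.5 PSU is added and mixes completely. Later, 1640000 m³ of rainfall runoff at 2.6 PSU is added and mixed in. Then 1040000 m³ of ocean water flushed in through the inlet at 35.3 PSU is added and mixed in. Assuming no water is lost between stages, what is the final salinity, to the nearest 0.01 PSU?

Mass of salt is conserved:
Initial salt = 3,500,000×27.1 = 94,850,000
After stage 1: salt = 94,850,000 + 2,990,000×1.5 = 99,335,000; volume = 6,490,000 m³; S = 15.306 PSU
After stage 2: salt = 99,335,000 + 1,640,000×2.6 = 103,599,000; volume = 8,130,000 m³; S = 12.743 PSU
After stage 3: salt = 103,599,000 + 1,040,000×35.3 = 140,311,000; volume = 9,170,000 m³
S = 140,311,000 / 9,170,000 = 15.3011 PSU

15.30 PSU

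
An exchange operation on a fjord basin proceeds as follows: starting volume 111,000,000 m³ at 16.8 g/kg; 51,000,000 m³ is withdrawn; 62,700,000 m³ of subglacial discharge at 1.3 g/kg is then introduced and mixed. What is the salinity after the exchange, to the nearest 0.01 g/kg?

Remaining after removal: 60,000,000 m³ at 16.8 g/kg (salt = 1,008,000,000)
After addition: salt = 1,008,000,000 + 62,700,000×1.3 = 1,089,510,000; volume = 122,700,000 m³
S = 1,089,510,000 / 122,700,000 = 8.8795 g/kg

8.88 g/kg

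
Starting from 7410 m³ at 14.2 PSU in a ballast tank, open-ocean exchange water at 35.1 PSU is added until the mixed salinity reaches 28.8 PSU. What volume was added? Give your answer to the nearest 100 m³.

17200 m³

Salt balance: 7,410×14.2 + V×35.1 = (7,410+V)×28.8
105,222 + 35.1V = 213,408 + 28.8V
108,186 = 6.3V
V = 17,172.38 m³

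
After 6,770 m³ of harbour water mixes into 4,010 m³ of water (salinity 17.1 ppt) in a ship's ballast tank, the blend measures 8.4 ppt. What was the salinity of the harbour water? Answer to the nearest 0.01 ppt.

3.25 ppt

Salt balance: 4,010×17.1 + 6,770×S = 10,780×8.4
68,571 + 6,770·S = 90,552
S = (90,552 − 68,571) / 6,770 = 3.2468 ppt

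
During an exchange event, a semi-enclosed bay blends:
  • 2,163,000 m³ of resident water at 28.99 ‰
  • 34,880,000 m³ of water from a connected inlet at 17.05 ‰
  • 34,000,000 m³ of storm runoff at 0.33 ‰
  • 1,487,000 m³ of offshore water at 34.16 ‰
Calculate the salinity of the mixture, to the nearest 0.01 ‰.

Salt balance:
salt = 2,163,000×28.99 + 34,880,000×17.05 + 34,000,000×0.33 + 1,487,000×34.16 = 62,705,370 + 594,704,000 + 11,220,000 + 50,795,920 = 719,425,290
volume = 2,163,000 + 34,880,000 + 34,000,000 + 1,487,000 = 72,530,000 m³
S = 719,425,290 / 72,530,000 = 9.919 ‰

9.92 ‰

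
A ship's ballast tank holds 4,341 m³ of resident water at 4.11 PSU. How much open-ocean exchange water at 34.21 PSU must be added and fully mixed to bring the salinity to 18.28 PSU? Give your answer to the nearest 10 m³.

3860 m³

Salt balance: 4,341×4.11 + V×34.21 = (4,341+V)×18.28
17,841.51 + 34.21V = 79,353.48 + 18.28V
61,511.97 = 15.93V
V = 3,861.39 m³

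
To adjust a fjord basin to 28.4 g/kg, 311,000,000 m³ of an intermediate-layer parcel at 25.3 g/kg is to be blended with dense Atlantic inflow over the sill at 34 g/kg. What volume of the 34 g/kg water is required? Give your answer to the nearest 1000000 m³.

172000000 m³

Salt balance: 311,000,000×25.3 + V×34 = (311,000,000+V)×28.4
7,868,300,000 + 34V = 8,832,400,000 + 28.4V
964,100,000 = 5.6V
V = 172,160,714.29 m³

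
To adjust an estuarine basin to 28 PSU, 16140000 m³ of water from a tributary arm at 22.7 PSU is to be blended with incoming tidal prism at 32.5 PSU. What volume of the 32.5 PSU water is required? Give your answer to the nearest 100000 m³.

Salt balance: 16,140,000×22.7 + V×32.5 = (16,140,000+V)×28
366,378,000 + 32.5V = 451,920,000 + 28V
85,542,000 = 4.5V
V = 19,009,333.33 m³

19000000 m³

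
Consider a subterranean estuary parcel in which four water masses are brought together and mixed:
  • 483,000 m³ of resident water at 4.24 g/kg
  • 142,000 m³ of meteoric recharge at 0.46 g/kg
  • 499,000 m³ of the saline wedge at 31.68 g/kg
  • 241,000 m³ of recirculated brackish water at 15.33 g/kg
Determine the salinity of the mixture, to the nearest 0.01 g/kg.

15.84 g/kg

By conservation of dissolved salt,
salt = 483,000×4.24 + 142,000×0.46 + 499,000×31.68 + 241,000×15.33 = 2,047,920 + 65,320 + 15,808,320 + 3,694,530 = 21,616,090
volume = 483,000 + 142,000 + 499,000 + 241,000 = 1,365,000 m³
S = 21,616,090 / 1,365,000 = 15.836 g/kg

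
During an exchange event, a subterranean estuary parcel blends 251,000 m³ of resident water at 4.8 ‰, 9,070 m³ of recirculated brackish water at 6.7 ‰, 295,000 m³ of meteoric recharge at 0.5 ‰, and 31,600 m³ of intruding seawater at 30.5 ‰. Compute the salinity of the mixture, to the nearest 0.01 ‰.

Weighted by volume,
salt = 251,000×4.8 + 9,070×6.7 + 295,000×0.5 + 31,600×30.5 = 1,204,800 + 60,769 + 147,500 + 963,800 = 2,376,869
volume = 251,000 + 9,070 + 295,000 + 31,600 = 586,670 m³
S = 2,376,869 / 586,670 = 4.0515 ‰

4.05 ‰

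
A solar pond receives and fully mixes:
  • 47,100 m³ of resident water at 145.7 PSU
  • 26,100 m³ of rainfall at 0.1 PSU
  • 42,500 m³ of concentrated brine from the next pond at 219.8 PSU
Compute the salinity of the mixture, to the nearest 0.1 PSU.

Salt balance:
salt = 47,100×145.7 + 26,100×0.1 + 42,500×219.8 = 6,862,470 + 2,610 + 9,341,500 = 16,206,580
volume = 47,100 + 26,100 + 42,500 = 115,700 m³
S = 16,206,580 / 115,700 = 140.074 PSU

140.1 PSU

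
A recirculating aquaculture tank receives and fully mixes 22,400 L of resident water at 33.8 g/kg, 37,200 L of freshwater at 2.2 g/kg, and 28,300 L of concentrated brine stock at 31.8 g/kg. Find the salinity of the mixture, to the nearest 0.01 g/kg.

Mass of salt is conserved:
salt = 22,400×33.8 + 37,200×2.2 + 28,300×31.8 = 757,120 + 81,840 + 899,940 = 1,738,900
volume = 22,400 + 37,200 + 28,300 = 87,900 L
S = 1,738,900 / 87,900 = 19.7827 g/kg

19.78 g/kg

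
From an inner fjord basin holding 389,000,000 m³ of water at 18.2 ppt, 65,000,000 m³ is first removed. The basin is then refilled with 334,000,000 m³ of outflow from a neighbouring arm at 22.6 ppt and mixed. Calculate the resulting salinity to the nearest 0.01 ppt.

Remaining after removal: 324,000,000 m³ at 18.2 ppt (salt = 5,896,800,000)
After addition: salt = 5,896,800,000 + 334,000,000×22.6 = 13,445,200,000; volume = 658,000,000 m³
S = 13,445,200,000 / 658,000,000 = 20.4334 ppt

20.43 ppt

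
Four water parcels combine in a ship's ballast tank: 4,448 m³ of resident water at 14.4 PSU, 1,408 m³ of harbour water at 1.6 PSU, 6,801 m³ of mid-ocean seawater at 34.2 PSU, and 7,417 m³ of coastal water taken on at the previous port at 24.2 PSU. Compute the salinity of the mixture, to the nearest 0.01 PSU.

23.83 PSU

Total salt / total volume:
salt = 4,448×14.4 + 1,408×1.6 + 6,801×34.2 + 7,417×24.2 = 64,051.2 + 2,252.8 + 232,594.2 + 179,491.4 = 478,389.6
volume = 4,448 + 1,408 + 6,801 + 7,417 = 20,074 m³
S = 478,389.6 / 20,074 = 23.8313 PSU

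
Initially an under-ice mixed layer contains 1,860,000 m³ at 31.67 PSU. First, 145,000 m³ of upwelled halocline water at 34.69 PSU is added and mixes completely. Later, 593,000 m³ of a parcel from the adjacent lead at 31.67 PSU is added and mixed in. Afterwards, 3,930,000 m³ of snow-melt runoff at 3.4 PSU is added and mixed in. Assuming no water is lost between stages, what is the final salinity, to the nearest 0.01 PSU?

Salt balance:
Initial salt = 1,860,000×31.67 = 58,906,200
After stage 1: salt = 58,906,200 + 145,000×34.69 = 63,936,250; volume = 2,005,000 m³; S = 31.888 PSU
After stage 2: salt = 63,936,250 + 593,000×31.67 = 82,716,560; volume = 2,598,000 m³; S = 31.839 PSU
After stage 3: salt = 82,716,560 + 3,930,000×3.4 = 96,078,560; volume = 6,528,000 m³
S = 96,078,560 / 6,528,000 = 14.7179 PSU

14.72 PSU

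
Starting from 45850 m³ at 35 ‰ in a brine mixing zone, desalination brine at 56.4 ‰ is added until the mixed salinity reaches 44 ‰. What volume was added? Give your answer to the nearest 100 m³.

33300 m³

Salt balance: 45,850×35 + V×56.4 = (45,850+V)×44
1,604,750 + 56.4V = 2,017,400 + 44V
412,650 = 12.4V
V = 33,278.23 m³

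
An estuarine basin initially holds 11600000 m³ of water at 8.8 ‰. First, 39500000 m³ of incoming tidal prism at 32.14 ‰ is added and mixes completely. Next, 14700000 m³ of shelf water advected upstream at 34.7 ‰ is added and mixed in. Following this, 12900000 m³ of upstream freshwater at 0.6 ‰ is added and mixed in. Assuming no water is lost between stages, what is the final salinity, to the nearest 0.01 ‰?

24.01 ‰

Conserving salt mass:
Initial salt = 11,600,000×8.8 = 102,080,000
After stage 1: salt = 102,080,000 + 39,500,000×32.14 = 1,371,610,000; volume = 51,100,000 m³; S = 26.842 ‰
After stage 2: salt = 1,371,610,000 + 14,700,000×34.7 = 1,881,700,000; volume = 65,800,000 m³; S = 28.597 ‰
After stage 3: salt = 1,881,700,000 + 12,900,000×0.6 = 1,889,440,000; volume = 78,700,000 m³
S = 1,889,440,000 / 78,700,000 = 24.0081 ‰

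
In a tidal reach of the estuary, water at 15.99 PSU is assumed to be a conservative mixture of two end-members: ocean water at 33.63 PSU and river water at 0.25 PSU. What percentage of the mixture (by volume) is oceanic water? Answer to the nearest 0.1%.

47.2%

Let g be the oceanic fraction. Salt balance per unit volume:
g×33.63 + (1−g)×0.25 = 15.99
g = (15.99 − 0.25) / (33.63 − 0.25) = 15.74/33.38 = 0.4715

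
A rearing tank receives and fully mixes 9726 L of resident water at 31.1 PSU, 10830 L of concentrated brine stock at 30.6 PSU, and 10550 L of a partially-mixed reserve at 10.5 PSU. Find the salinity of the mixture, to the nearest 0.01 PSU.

Mass of salt is conserved:
salt = 9,726×31.1 + 10,830×30.6 + 10,550×10.5 = 302,478.6 + 331,398 + 110,775 = 744,651.6
volume = 9,726 + 10,830 + 10,550 = 31,106 L
S = 744,651.6 / 31,106 = 23.9392 PSU

23.94 PSU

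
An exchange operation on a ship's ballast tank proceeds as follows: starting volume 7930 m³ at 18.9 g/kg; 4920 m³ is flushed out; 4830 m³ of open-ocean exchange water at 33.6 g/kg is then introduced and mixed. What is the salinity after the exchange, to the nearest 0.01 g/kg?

Remaining after removal: 3,010 m³ at 18.9 g/kg (salt = 56,889)
After addition: salt = 56,889 + 4,830×33.6 = 219,177; volume = 7,840 m³
S = 219,177 / 7,840 = 27.9563 g/kg

27.96 g/kg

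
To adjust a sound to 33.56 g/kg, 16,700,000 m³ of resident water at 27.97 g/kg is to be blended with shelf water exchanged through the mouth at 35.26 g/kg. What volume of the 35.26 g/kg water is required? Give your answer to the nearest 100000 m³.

54900000 m³

Salt balance: 16,700,000×27.97 + V×35.26 = (16,700,000+V)×33.56
467,099,000 + 35.26V = 560,452,000 + 33.56V
93,353,000 = 1.7V
V = 54,913,529.41 m³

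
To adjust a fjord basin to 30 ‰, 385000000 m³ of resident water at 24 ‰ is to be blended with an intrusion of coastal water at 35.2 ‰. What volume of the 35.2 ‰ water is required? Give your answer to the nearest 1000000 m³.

Salt balance: 385,000,000×24 + V×35.2 = (385,000,000+V)×30
9,240,000,000 + 35.2V = 11,550,000,000 + 30V
2,310,000,000 = 5.2V
V = 444,230,769.23 m³

444000000 m³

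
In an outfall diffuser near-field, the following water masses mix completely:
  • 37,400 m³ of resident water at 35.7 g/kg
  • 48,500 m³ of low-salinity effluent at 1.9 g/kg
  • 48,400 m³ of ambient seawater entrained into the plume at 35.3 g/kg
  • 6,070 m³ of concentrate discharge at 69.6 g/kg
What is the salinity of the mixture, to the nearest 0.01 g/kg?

Weighted by volume,
salt = 37,400×35.7 + 48,500×1.9 + 48,400×35.3 + 6,070×69.6 = 1,335,180 + 92,150 + 1,708,520 + 422,472 = 3,558,322
volume = 37,400 + 48,500 + 48,400 + 6,070 = 140,370 m³
S = 3,558,322 / 140,370 = 25.3496 g/kg

25.35 g/kg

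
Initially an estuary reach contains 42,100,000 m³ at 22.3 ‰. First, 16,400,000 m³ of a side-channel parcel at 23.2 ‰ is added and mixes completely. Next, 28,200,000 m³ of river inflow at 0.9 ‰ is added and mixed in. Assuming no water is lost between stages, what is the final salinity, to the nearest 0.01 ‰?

Mass of salt is conserved:
Initial salt = 42,100,000×22.3 = 938,830,000
After stage 1: salt = 938,830,000 + 16,400,000×23.2 = 1,319,310,000; volume = 58,500,000 m³; S = 22.552 ‰
After stage 2: salt = 1,319,310,000 + 28,200,000×0.9 = 1,344,690,000; volume = 86,700,000 m³
S = 1,344,690,000 / 86,700,000 = 15.5097 ‰

15.51 ‰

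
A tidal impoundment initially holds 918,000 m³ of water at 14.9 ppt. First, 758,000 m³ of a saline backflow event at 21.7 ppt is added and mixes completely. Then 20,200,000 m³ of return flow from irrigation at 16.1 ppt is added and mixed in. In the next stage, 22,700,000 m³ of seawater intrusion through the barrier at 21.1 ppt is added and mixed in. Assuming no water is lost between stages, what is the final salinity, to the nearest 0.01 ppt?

Weighted by volume,
Initial salt = 918,000×14.9 = 13,678,200
After stage 1: salt = 13,678,200 + 758,000×21.7 = 30,126,800; volume = 1,676,000 m³; S = 17.975 ppt
After stage 2: salt = 30,126,800 + 20,200,000×16.1 = 355,346,800; volume = 21,876,000 m³; S = 16.244 ppt
After stage 3: salt = 355,346,800 + 22,700,000×21.1 = 834,316,800; volume = 44,576,000 m³
S = 834,316,800 / 44,576,000 = 18.7167 ppt

18.72 ppt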